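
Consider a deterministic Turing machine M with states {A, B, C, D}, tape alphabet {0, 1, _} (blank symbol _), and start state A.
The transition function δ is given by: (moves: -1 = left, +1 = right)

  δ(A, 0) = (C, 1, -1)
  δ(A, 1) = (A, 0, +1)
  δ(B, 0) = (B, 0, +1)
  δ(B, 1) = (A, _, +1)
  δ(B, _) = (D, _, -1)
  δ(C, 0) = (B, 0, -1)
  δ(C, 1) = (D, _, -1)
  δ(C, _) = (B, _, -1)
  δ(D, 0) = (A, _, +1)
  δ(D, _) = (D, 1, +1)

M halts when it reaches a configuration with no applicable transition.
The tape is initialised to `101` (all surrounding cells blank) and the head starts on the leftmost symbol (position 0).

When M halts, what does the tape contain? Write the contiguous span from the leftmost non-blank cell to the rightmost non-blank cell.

11_00

A | __[1]01_   read 1 → write 0, move +1, go to A
A | __0[0]1_   read 0 → write 1, move -1, go to C
C | __[0]11_   read 0 → write 0, move -1, go to B
B | _[_]011_   read _ → write _, move -1, go to D
D | [_]_011_   read _ → write 1, move +1, go to D
D | 1[_]011_   read _ → write 1, move +1, go to D
D | 11[0]11_   read 0 → write _, move +1, go to A
A | 11_[1]1_   read 1 → write 0, move +1, go to A
A | 11_0[1]_   read 1 → write 0, move +1, go to A
A | 11_00[_]
The non-blank tape span at halt is 11_00.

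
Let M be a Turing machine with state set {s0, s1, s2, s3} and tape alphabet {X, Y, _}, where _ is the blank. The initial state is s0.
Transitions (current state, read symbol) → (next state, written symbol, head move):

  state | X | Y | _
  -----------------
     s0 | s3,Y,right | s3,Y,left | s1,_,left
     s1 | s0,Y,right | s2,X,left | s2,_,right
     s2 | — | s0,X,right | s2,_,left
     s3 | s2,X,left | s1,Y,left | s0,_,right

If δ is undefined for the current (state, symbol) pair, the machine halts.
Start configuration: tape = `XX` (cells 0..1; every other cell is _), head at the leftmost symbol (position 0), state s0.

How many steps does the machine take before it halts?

state=s0 head=0 tape=[X]X__   (s0,X)→(s3,Y,right)
state=s3 head=1 tape=Y[X]__   (s3,X)→(s2,X,left)
state=s2 head=0 tape=[Y]X__   (s2,Y)→(s0,X,right)
state=s0 head=1 tape=X[X]__   (s0,X)→(s3,Y,right)
state=s3 head=2 tape=XY[_]_   (s3,_)→(s0,_,right)
state=s0 head=3 tape=XY_[_]   (s0,_)→(s1,_,left)
state=s1 head=2 tape=XY[_]_   (s1,_)→(s2,_,right)
state=s2 head=3 tape=XY_[_]   (s2,_)→(s2,_,left)
state=s2 head=2 tape=XY[_]_   (s2,_)→(s2,_,left)
state=s2 head=1 tape=X[Y]__   (s2,Y)→(s0,X,right)
state=s0 head=2 tape=XX[_]_   (s0,_)→(s1,_,left)
state=s1 head=1 tape=X[X]__   (s1,X)→(s0,Y,right)
state=s0 head=2 tape=XY[_]_   (s0,_)→(s1,_,left)
state=s1 head=1 tape=X[Y]__   (s1,Y)→(s2,X,left)
state=s2 head=0 tape=[X]X__
M halts after 14 transitions.

14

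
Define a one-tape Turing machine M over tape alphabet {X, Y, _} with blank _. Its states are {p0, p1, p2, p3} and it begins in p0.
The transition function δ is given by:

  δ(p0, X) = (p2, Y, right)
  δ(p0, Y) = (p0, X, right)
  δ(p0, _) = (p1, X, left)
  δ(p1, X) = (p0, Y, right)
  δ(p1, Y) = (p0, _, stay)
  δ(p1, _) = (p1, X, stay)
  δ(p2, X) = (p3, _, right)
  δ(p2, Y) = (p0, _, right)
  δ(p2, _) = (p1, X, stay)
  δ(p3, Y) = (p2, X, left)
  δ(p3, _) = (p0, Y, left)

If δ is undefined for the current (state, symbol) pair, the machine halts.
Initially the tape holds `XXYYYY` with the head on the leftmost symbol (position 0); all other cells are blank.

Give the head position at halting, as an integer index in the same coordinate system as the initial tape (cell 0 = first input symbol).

7

state=p0 head=0 tape=[X]XYYYY___   (p0,X)→(p2,Y,right)
state=p2 head=1 tape=Y[X]YYYY___   (p2,X)→(p3,_,right)
state=p3 head=2 tape=Y_[Y]YYY___   (p3,Y)→(p2,X,left)
state=p2 head=1 tape=Y[_]XYYY___   (p2,_)→(p1,X,stay)
state=p1 head=1 tape=Y[X]XYYY___   (p1,X)→(p0,Y,right)
state=p0 head=2 tape=YY[X]YYY___   (p0,X)→(p2,Y,right)
state=p2 head=3 tape=YYY[Y]YY___   (p2,Y)→(p0,_,right)
state=p0 head=4 tape=YYY_[Y]Y___   (p0,Y)→(p0,X,right)
state=p0 head=5 tape=YYY_X[Y]___   (p0,Y)→(p0,X,right)
state=p0 head=6 tape=YYY_XX[_]__   (p0,_)→(p1,X,left)
state=p1 head=5 tape=YYY_X[X]X__   (p1,X)→(p0,Y,right)
state=p0 head=6 tape=YYY_XY[X]__   (p0,X)→(p2,Y,right)
state=p2 head=7 tape=YYY_XYY[_]_   (p2,_)→(p1,X,stay)
state=p1 head=7 tape=YYY_XYY[X]_   (p1,X)→(p0,Y,right)
state=p0 head=8 tape=YYY_XYYY[_]   (p0,_)→(p1,X,left)
state=p1 head=7 tape=YYY_XYY[Y]X   (p1,Y)→(p0,_,stay)
state=p0 head=7 tape=YYY_XYY[_]X   (p0,_)→(p1,X,left)
state=p1 head=6 tape=YYY_XY[Y]XX   (p1,Y)→(p0,_,stay)
state=p0 head=6 tape=YYY_XY[_]XX   (p0,_)→(p1,X,left)
state=p1 head=5 tape=YYY_X[Y]XXX   (p1,Y)→(p0,_,stay)
state=p0 head=5 tape=YYY_X[_]XXX   (p0,_)→(p1,X,left)
state=p1 head=4 tape=YYY_[X]XXXX   (p1,X)→(p0,Y,right)
state=p0 head=5 tape=YYY_Y[X]XXX   (p0,X)→(p2,Y,right)
state=p2 head=6 tape=YYY_YY[X]XX   (p2,X)→(p3,_,right)
state=p3 head=7 tape=YYY_YY_[X]X
At halt the head is at cell 7.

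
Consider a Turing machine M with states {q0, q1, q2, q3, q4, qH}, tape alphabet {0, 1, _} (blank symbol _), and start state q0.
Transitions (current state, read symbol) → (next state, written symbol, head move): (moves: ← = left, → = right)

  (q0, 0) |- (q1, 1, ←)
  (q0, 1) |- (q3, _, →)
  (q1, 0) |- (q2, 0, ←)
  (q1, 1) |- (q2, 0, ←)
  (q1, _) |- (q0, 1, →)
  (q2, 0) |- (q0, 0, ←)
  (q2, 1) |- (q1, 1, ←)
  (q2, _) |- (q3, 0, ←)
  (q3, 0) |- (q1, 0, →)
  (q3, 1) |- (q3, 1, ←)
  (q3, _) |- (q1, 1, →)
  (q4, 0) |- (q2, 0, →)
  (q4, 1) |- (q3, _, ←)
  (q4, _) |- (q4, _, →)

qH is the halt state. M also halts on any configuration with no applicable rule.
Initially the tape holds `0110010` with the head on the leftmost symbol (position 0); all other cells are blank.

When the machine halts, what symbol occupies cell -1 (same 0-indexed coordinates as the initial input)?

0

state=q0 head=0 tape=____[0]110010   (q0,0)→(q1,1,←)
state=q1 head=-1 tape=___[_]1110010   (q1,_)→(q0,1,→)
state=q0 head=0 tape=___1[1]110010   (q0,1)→(q3,_,→)
state=q3 head=1 tape=___1_[1]10010   (q3,1)→(q3,1,←)
state=q3 head=0 tape=___1[_]110010   (q3,_)→(q1,1,→)
state=q1 head=1 tape=___11[1]10010   (q1,1)→(q2,0,←)
state=q2 head=0 tape=___1[1]010010   (q2,1)→(q1,1,←)
state=q1 head=-1 tape=___[1]1010010   (q1,1)→(q2,0,←)
state=q2 head=-2 tape=__[_]01010010   (q2,_)→(q3,0,←)
state=q3 head=-3 tape=_[_]001010010   (q3,_)→(q1,1,→)
state=q1 head=-2 tape=_1[0]01010010   (q1,0)→(q2,0,←)
state=q2 head=-3 tape=_[1]001010010   (q2,1)→(q1,1,←)
state=q1 head=-4 tape=[_]1001010010   (q1,_)→(q0,1,→)
state=q0 head=-3 tape=1[1]001010010   (q0,1)→(q3,_,→)
state=q3 head=-2 tape=1_[0]01010010   (q3,0)→(q1,0,→)
state=q1 head=-1 tape=1_0[0]1010010   (q1,0)→(q2,0,←)
state=q2 head=-2 tape=1_[0]01010010   (q2,0)→(q0,0,←)
state=q0 head=-3 tape=1[_]001010010
Cell -1 holds 0 when M halts.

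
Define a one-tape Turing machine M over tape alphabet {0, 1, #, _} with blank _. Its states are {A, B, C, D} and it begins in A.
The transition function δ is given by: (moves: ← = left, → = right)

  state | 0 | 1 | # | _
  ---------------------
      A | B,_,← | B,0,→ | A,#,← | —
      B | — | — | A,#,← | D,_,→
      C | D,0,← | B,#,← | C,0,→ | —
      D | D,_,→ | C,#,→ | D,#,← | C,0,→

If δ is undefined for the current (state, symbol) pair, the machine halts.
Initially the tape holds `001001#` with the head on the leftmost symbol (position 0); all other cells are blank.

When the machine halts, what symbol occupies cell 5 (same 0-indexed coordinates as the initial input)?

state=A head=0 tape=_[0]01001#_   (A,0)→(B,_,←)
state=B head=-1 tape=[_]_01001#_   (B,_)→(D,_,→)
state=D head=0 tape=_[_]01001#_   (D,_)→(C,0,→)
state=C head=1 tape=_0[0]1001#_   (C,0)→(D,0,←)
state=D head=0 tape=_[0]01001#_   (D,0)→(D,_,→)
state=D head=1 tape=__[0]1001#_   (D,0)→(D,_,→)
state=D head=2 tape=___[1]001#_   (D,1)→(C,#,→)
state=C head=3 tape=___#[0]01#_   (C,0)→(D,0,←)
state=D head=2 tape=___[#]001#_   (D,#)→(D,#,←)
state=D head=1 tape=__[_]#001#_   (D,_)→(C,0,→)
state=C head=2 tape=__0[#]001#_   (C,#)→(C,0,→)
state=C head=3 tape=__00[0]01#_   (C,0)→(D,0,←)
state=D head=2 tape=__0[0]001#_   (D,0)→(D,_,→)
state=D head=3 tape=__0_[0]01#_   (D,0)→(D,_,→)
state=D head=4 tape=__0__[0]1#_   (D,0)→(D,_,→)
state=D head=5 tape=__0___[1]#_   (D,1)→(C,#,→)
state=C head=6 tape=__0___#[#]_   (C,#)→(C,0,→)
state=C head=7 tape=__0___#0[_]
Cell 5 holds # when M halts.

#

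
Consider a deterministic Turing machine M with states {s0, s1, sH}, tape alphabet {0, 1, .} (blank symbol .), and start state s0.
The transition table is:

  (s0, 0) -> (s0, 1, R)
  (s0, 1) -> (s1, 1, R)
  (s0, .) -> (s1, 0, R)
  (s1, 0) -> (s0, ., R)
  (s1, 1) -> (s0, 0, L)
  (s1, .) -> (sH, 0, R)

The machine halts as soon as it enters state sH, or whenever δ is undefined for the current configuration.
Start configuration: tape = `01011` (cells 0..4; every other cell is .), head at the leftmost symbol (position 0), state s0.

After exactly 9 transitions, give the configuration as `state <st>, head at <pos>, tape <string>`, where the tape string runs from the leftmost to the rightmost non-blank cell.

state=s0 head=0 tape=[0]1011...   (s0,0)→(s0,1,R)
state=s0 head=1 tape=1[1]011...   (s0,1)→(s1,1,R)
state=s1 head=2 tape=11[0]11...   (s1,0)→(s0,.,R)
state=s0 head=3 tape=11.[1]1...   (s0,1)→(s1,1,R)
state=s1 head=4 tape=11.1[1]...   (s1,1)→(s0,0,L)
state=s0 head=3 tape=11.[1]0...   (s0,1)→(s1,1,R)
state=s1 head=4 tape=11.1[0]...   (s1,0)→(s0,.,R)
state=s0 head=5 tape=11.1.[.]..   (s0,.)→(s1,0,R)
state=s1 head=6 tape=11.1.0[.].   (s1,.)→(sH,0,R)
state=sH head=7 tape=11.1.00[.]
After 9 steps: state sH, head at 7, tape 11.1.00.

state sH, head at 7, tape 11.1.00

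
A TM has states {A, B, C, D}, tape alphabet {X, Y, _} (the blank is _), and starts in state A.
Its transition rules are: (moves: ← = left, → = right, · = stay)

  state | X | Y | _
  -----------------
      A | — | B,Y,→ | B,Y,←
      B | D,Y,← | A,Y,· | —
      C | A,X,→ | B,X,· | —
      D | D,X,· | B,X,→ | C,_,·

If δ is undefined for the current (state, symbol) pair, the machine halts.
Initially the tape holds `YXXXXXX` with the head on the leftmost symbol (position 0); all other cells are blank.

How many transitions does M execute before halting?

state=A head=0 tape=[Y]XXXXXX_   (A,Y)→(B,Y,→)
state=B head=1 tape=Y[X]XXXXX_   (B,X)→(D,Y,←)
state=D head=0 tape=[Y]YXXXXX_   (D,Y)→(B,X,→)
state=B head=1 tape=X[Y]XXXXX_   (B,Y)→(A,Y,·)
state=A head=1 tape=X[Y]XXXXX_   (A,Y)→(B,Y,→)
state=B head=2 tape=XY[X]XXXX_   (B,X)→(D,Y,←)
state=D head=1 tape=X[Y]YXXXX_   (D,Y)→(B,X,→)
state=B head=2 tape=XX[Y]XXXX_   (B,Y)→(A,Y,·)
state=A head=2 tape=XX[Y]XXXX_   (A,Y)→(B,Y,→)
state=B head=3 tape=XXY[X]XXX_   (B,X)→(D,Y,←)
state=D head=2 tape=XX[Y]YXXX_   (D,Y)→(B,X,→)
state=B head=3 tape=XXX[Y]XXX_   (B,Y)→(A,Y,·)
state=A head=3 tape=XXX[Y]XXX_   (A,Y)→(B,Y,→)
state=B head=4 tape=XXXY[X]XX_   (B,X)→(D,Y,←)
state=D head=3 tape=XXX[Y]YXX_   (D,Y)→(B,X,→)
state=B head=4 tape=XXXX[Y]XX_   (B,Y)→(A,Y,·)
state=A head=4 tape=XXXX[Y]XX_   (A,Y)→(B,Y,→)
state=B head=5 tape=XXXXY[X]X_   (B,X)→(D,Y,←)
state=D head=4 tape=XXXX[Y]YX_   (D,Y)→(B,X,→)
state=B head=5 tape=XXXXX[Y]X_   (B,Y)→(A,Y,·)
state=A head=5 tape=XXXXX[Y]X_   (A,Y)→(B,Y,→)
state=B head=6 tape=XXXXXY[X]_   (B,X)→(D,Y,←)
state=D head=5 tape=XXXXX[Y]Y_   (D,Y)→(B,X,→)
state=B head=6 tape=XXXXXX[Y]_   (B,Y)→(A,Y,·)
state=A head=6 tape=XXXXXX[Y]_   (A,Y)→(B,Y,→)
state=B head=7 tape=XXXXXXY[_]
M halts after 25 transitions.

25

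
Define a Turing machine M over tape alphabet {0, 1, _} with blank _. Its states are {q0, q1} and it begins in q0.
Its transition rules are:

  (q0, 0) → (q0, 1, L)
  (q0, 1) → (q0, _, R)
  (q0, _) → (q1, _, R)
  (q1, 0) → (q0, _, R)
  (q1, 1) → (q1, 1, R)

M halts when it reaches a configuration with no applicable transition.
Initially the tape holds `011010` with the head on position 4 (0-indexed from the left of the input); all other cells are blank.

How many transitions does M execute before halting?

state=q0 head=4 tape=0110[1]0_   (q0,1)→(q0,_,R)
state=q0 head=5 tape=0110_[0]_   (q0,0)→(q0,1,L)
state=q0 head=4 tape=0110[_]1_   (q0,_)→(q1,_,R)
state=q1 head=5 tape=0110_[1]_   (q1,1)→(q1,1,R)
state=q1 head=6 tape=0110_1[_]
M halts after 4 transitions.

4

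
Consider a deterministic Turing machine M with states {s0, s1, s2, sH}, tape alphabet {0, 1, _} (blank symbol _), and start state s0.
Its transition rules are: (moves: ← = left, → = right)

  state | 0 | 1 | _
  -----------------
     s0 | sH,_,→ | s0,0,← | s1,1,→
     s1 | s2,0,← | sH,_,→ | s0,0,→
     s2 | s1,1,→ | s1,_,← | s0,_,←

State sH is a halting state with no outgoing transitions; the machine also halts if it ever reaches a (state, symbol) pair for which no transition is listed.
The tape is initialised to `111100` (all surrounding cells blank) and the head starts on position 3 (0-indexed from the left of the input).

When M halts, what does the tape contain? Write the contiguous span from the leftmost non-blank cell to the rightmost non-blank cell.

state=s0 head=3 tape=____111[1]00   (s0,1)→(s0,0,←)
state=s0 head=2 tape=____11[1]000   (s0,1)→(s0,0,←)
state=s0 head=1 tape=____1[1]0000   (s0,1)→(s0,0,←)
state=s0 head=0 tape=____[1]00000   (s0,1)→(s0,0,←)
state=s0 head=-1 tape=___[_]000000   (s0,_)→(s1,1,→)
state=s1 head=0 tape=___1[0]00000   (s1,0)→(s2,0,←)
state=s2 head=-1 tape=___[1]000000   (s2,1)→(s1,_,←)
state=s1 head=-2 tape=__[_]_000000   (s1,_)→(s0,0,→)
state=s0 head=-1 tape=__0[_]000000   (s0,_)→(s1,1,→)
state=s1 head=0 tape=__01[0]00000   (s1,0)→(s2,0,←)
state=s2 head=-1 tape=__0[1]000000   (s2,1)→(s1,_,←)
state=s1 head=-2 tape=__[0]_000000   (s1,0)→(s2,0,←)
state=s2 head=-3 tape=_[_]0_000000   (s2,_)→(s0,_,←)
state=s0 head=-4 tape=[_]_0_000000   (s0,_)→(s1,1,→)
state=s1 head=-3 tape=1[_]0_000000   (s1,_)→(s0,0,→)
state=s0 head=-2 tape=10[0]_000000   (s0,0)→(sH,_,→)
state=sH head=-1 tape=10_[_]000000
The non-blank tape span at halt is 10__000000.

10__000000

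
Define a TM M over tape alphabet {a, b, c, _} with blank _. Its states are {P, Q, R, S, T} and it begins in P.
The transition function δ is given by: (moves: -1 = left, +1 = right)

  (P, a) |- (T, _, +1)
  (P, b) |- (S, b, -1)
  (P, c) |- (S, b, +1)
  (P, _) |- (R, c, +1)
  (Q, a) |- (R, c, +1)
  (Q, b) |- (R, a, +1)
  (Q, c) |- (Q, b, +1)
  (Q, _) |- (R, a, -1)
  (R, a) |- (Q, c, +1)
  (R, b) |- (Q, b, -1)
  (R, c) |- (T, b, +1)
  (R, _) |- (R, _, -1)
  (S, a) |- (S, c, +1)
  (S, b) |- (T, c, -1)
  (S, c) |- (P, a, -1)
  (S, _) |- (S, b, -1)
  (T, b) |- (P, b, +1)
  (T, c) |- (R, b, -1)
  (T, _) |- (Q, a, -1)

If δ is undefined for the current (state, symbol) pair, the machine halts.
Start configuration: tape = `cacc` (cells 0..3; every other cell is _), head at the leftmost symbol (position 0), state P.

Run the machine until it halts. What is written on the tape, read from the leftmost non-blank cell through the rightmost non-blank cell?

bbbaaba

P | [c]acc___   read c → write b, move +1, go to S
S | b[a]cc___   read a → write c, move +1, go to S
S | bc[c]c___   read c → write a, move -1, go to P
P | b[c]ac___   read c → write b, move +1, go to S
S | bb[a]c___   read a → write c, move +1, go to S
S | bbc[c]___   read c → write a, move -1, go to P
P | bb[c]a___   read c → write b, move +1, go to S
S | bbb[a]___   read a → write c, move +1, go to S
S | bbbc[_]__   read _ → write b, move -1, go to S
S | bbb[c]b__   read c → write a, move -1, go to P
P | bb[b]ab__   read b → write b, move -1, go to S
S | b[b]bab__   read b → write c, move -1, go to T
T | [b]cbab__   read b → write b, move +1, go to P
P | b[c]bab__   read c → write b, move +1, go to S
S | bb[b]ab__   read b → write c, move -1, go to T
T | b[b]cab__   read b → write b, move +1, go to P
P | bb[c]ab__   read c → write b, move +1, go to S
S | bbb[a]b__   read a → write c, move +1, go to S
S | bbbc[b]__   read b → write c, move -1, go to T
T | bbb[c]c__   read c → write b, move -1, go to R
R | bb[b]bc__   read b → write b, move -1, go to Q
Q | b[b]bbc__   read b → write a, move +1, go to R
R | ba[b]bc__   read b → write b, move -1, go to Q
Q | b[a]bbc__   read a → write c, move +1, go to R
R | bc[b]bc__   read b → write b, move -1, go to Q
Q | b[c]bbc__   read c → write b, move +1, go to Q
Q | bb[b]bc__   read b → write a, move +1, go to R
R | bba[b]c__   read b → write b, move -1, go to Q
Q | bb[a]bc__   read a → write c, move +1, go to R
R | bbc[b]c__   read b → write b, move -1, go to Q
Q | bb[c]bc__   read c → write b, move +1, go to Q
Q | bbb[b]c__   read b → write a, move +1, go to R
R | bbba[c]__   read c → write b, move +1, go to T
T | bbbab[_]_   read _ → write a, move -1, go to Q
Q | bbba[b]a_   read b → write a, move +1, go to R
R | bbbaa[a]_   read a → write c, move +1, go to Q
Q | bbbaac[_]   read _ → write a, move -1, go to R
R | bbbaa[c]a   read c → write b, move +1, go to T
T | bbbaab[a]
The non-blank tape span at halt is bbbaaba.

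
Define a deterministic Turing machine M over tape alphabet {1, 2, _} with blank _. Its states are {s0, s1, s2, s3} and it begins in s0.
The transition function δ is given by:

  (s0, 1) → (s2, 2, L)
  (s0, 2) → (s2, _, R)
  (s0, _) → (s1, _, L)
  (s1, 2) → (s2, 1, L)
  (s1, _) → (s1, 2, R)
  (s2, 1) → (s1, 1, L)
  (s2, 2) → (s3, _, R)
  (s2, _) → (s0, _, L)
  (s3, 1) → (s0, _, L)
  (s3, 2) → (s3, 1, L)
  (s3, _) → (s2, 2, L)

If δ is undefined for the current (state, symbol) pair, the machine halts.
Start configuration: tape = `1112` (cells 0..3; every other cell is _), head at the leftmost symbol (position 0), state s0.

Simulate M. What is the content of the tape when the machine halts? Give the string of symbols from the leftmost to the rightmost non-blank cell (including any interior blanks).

state=s0 head=0 tape=____[1]112   (s0,1)→(s2,2,L)
state=s2 head=-1 tape=___[_]2112   (s2,_)→(s0,_,L)
state=s0 head=-2 tape=__[_]_2112   (s0,_)→(s1,_,L)
state=s1 head=-3 tape=_[_]__2112   (s1,_)→(s1,2,R)
state=s1 head=-2 tape=_2[_]_2112   (s1,_)→(s1,2,R)
state=s1 head=-1 tape=_22[_]2112   (s1,_)→(s1,2,R)
state=s1 head=0 tape=_222[2]112   (s1,2)→(s2,1,L)
state=s2 head=-1 tape=_22[2]1112   (s2,2)→(s3,_,R)
state=s3 head=0 tape=_22_[1]112   (s3,1)→(s0,_,L)
state=s0 head=-1 tape=_22[_]_112   (s0,_)→(s1,_,L)
state=s1 head=-2 tape=_2[2]__112   (s1,2)→(s2,1,L)
state=s2 head=-3 tape=_[2]1__112   (s2,2)→(s3,_,R)
state=s3 head=-2 tape=__[1]__112   (s3,1)→(s0,_,L)
state=s0 head=-3 tape=_[_]___112   (s0,_)→(s1,_,L)
state=s1 head=-4 tape=[_]____112   (s1,_)→(s1,2,R)
state=s1 head=-3 tape=2[_]___112   (s1,_)→(s1,2,R)
state=s1 head=-2 tape=22[_]__112   (s1,_)→(s1,2,R)
state=s1 head=-1 tape=222[_]_112   (s1,_)→(s1,2,R)
state=s1 head=0 tape=2222[_]112   (s1,_)→(s1,2,R)
state=s1 head=1 tape=22222[1]12
The non-blank tape span at halt is 22222112.

22222112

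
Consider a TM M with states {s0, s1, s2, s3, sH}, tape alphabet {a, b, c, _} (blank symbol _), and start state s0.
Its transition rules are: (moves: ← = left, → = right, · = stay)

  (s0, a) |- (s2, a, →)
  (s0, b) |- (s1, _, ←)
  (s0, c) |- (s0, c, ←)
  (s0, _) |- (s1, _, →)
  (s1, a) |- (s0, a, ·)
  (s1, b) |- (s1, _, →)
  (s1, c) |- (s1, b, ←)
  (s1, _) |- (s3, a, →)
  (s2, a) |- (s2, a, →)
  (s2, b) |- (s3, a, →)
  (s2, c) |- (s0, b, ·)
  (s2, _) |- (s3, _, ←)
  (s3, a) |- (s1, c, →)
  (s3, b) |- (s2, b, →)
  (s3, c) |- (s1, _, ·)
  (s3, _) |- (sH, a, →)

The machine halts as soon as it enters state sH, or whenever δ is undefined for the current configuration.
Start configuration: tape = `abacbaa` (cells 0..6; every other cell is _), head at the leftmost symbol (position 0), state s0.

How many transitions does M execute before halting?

state=s0 head=0 tape=[a]bacbaa___   (s0,a)→(s2,a,→)
state=s2 head=1 tape=a[b]acbaa___   (s2,b)→(s3,a,→)
state=s3 head=2 tape=aa[a]cbaa___   (s3,a)→(s1,c,→)
state=s1 head=3 tape=aac[c]baa___   (s1,c)→(s1,b,←)
state=s1 head=2 tape=aa[c]bbaa___   (s1,c)→(s1,b,←)
state=s1 head=1 tape=a[a]bbbaa___   (s1,a)→(s0,a,·)
state=s0 head=1 tape=a[a]bbbaa___   (s0,a)→(s2,a,→)
state=s2 head=2 tape=aa[b]bbaa___   (s2,b)→(s3,a,→)
state=s3 head=3 tape=aaa[b]baa___   (s3,b)→(s2,b,→)
state=s2 head=4 tape=aaab[b]aa___   (s2,b)→(s3,a,→)
state=s3 head=5 tape=aaaba[a]a___   (s3,a)→(s1,c,→)
state=s1 head=6 tape=aaabac[a]___   (s1,a)→(s0,a,·)
state=s0 head=6 tape=aaabac[a]___   (s0,a)→(s2,a,→)
state=s2 head=7 tape=aaabaca[_]__   (s2,_)→(s3,_,←)
state=s3 head=6 tape=aaabac[a]___   (s3,a)→(s1,c,→)
state=s1 head=7 tape=aaabacc[_]__   (s1,_)→(s3,a,→)
state=s3 head=8 tape=aaabacca[_]_   (s3,_)→(sH,a,→)
state=sH head=9 tape=aaabaccaa[_]
M halts after 17 transitions.

17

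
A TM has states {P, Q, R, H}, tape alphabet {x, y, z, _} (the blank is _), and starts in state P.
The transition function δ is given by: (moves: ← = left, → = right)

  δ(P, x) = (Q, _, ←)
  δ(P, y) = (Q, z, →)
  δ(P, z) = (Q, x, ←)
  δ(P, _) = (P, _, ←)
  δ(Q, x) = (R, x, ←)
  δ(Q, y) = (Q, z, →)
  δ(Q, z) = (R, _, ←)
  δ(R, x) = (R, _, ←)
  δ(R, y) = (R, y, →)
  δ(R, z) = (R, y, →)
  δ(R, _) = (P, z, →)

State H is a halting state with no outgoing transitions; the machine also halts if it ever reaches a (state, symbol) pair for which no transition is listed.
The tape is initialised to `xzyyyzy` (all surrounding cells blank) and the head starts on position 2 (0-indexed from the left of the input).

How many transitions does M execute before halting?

state=P head=2 tape=xz[y]yyzy_   (P,y)→(Q,z,→)
state=Q head=3 tape=xzz[y]yzy_   (Q,y)→(Q,z,→)
state=Q head=4 tape=xzzz[y]zy_   (Q,y)→(Q,z,→)
state=Q head=5 tape=xzzzz[z]y_   (Q,z)→(R,_,←)
state=R head=4 tape=xzzz[z]_y_   (R,z)→(R,y,→)
state=R head=5 tape=xzzzy[_]y_   (R,_)→(P,z,→)
state=P head=6 tape=xzzzyz[y]_   (P,y)→(Q,z,→)
state=Q head=7 tape=xzzzyzz[_]
M halts after 7 transitions.

7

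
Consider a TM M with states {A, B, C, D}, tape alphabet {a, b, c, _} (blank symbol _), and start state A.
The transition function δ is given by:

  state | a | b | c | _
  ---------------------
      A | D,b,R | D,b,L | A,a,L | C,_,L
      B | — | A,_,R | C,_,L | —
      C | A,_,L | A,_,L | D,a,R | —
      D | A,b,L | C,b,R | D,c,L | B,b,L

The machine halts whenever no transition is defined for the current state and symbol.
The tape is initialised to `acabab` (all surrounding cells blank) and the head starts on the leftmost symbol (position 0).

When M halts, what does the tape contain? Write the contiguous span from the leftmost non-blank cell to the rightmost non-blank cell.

A | __[a]cabab   read a → write b, move R, go to D
D | __b[c]abab   read c → write c, move L, go to D
D | __[b]cabab   read b → write b, move R, go to C
C | __b[c]abab   read c → write a, move R, go to D
D | __ba[a]bab   read a → write b, move L, go to A
A | __b[a]bbab   read a → write b, move R, go to D
D | __bb[b]bab   read b → write b, move R, go to C
C | __bbb[b]ab   read b → write _, move L, go to A
A | __bb[b]_ab   read b → write b, move L, go to D
D | __b[b]b_ab   read b → write b, move R, go to C
C | __bb[b]_ab   read b → write _, move L, go to A
A | __b[b]__ab   read b → write b, move L, go to D
D | __[b]b__ab   read b → write b, move R, go to C
C | __b[b]__ab   read b → write _, move L, go to A
A | __[b]___ab   read b → write b, move L, go to D
D | _[_]b___ab   read _ → write b, move L, go to B
B | [_]bb___ab
The non-blank tape span at halt is bb___ab.

bb___ab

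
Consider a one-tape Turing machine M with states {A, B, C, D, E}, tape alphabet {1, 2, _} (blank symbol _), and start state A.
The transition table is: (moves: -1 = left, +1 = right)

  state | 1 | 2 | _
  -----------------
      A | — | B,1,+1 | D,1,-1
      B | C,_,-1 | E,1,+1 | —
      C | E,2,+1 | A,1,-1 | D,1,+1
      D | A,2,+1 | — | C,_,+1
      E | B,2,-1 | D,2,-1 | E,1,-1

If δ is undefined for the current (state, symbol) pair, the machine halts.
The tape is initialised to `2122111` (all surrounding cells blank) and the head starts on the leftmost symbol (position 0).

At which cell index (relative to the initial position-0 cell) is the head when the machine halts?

state=A head=0 tape=__[2]122111   (A,2)→(B,1,+1)
state=B head=1 tape=__1[1]22111   (B,1)→(C,_,-1)
state=C head=0 tape=__[1]_22111   (C,1)→(E,2,+1)
state=E head=1 tape=__2[_]22111   (E,_)→(E,1,-1)
state=E head=0 tape=__[2]122111   (E,2)→(D,2,-1)
state=D head=-1 tape=_[_]2122111   (D,_)→(C,_,+1)
state=C head=0 tape=__[2]122111   (C,2)→(A,1,-1)
state=A head=-1 tape=_[_]1122111   (A,_)→(D,1,-1)
state=D head=-2 tape=[_]11122111   (D,_)→(C,_,+1)
state=C head=-1 tape=_[1]1122111   (C,1)→(E,2,+1)
state=E head=0 tape=_2[1]122111   (E,1)→(B,2,-1)
state=B head=-1 tape=_[2]2122111   (B,2)→(E,1,+1)
state=E head=0 tape=_1[2]122111   (E,2)→(D,2,-1)
state=D head=-1 tape=_[1]2122111   (D,1)→(A,2,+1)
state=A head=0 tape=_2[2]122111   (A,2)→(B,1,+1)
state=B head=1 tape=_21[1]22111   (B,1)→(C,_,-1)
state=C head=0 tape=_2[1]_22111   (C,1)→(E,2,+1)
state=E head=1 tape=_22[_]22111   (E,_)→(E,1,-1)
state=E head=0 tape=_2[2]122111   (E,2)→(D,2,-1)
state=D head=-1 tape=_[2]2122111
At halt the head is at cell -1.

-1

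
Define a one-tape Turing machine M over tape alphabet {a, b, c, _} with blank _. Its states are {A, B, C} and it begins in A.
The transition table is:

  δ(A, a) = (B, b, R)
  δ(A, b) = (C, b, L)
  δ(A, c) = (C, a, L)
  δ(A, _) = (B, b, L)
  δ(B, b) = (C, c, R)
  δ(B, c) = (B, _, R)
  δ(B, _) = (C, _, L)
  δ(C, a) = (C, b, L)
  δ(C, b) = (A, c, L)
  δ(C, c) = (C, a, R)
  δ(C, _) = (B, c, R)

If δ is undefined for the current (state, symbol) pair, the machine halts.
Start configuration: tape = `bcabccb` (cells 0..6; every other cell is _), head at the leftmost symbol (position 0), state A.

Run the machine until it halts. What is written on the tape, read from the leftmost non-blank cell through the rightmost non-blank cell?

state=A head=0 tape=_[b]cabccb   (A,b)→(C,b,L)
state=C head=-1 tape=[_]bcabccb   (C,_)→(B,c,R)
state=B head=0 tape=c[b]cabccb   (B,b)→(C,c,R)
state=C head=1 tape=cc[c]abccb   (C,c)→(C,a,R)
state=C head=2 tape=cca[a]bccb   (C,a)→(C,b,L)
state=C head=1 tape=cc[a]bbccb   (C,a)→(C,b,L)
state=C head=0 tape=c[c]bbbccb   (C,c)→(C,a,R)
state=C head=1 tape=ca[b]bbccb   (C,b)→(A,c,L)
state=A head=0 tape=c[a]cbbccb   (A,a)→(B,b,R)
state=B head=1 tape=cb[c]bbccb   (B,c)→(B,_,R)
state=B head=2 tape=cb_[b]bccb   (B,b)→(C,c,R)
state=C head=3 tape=cb_c[b]ccb   (C,b)→(A,c,L)
state=A head=2 tape=cb_[c]cccb   (A,c)→(C,a,L)
state=C head=1 tape=cb[_]acccb   (C,_)→(B,c,R)
state=B head=2 tape=cbc[a]cccb
The non-blank tape span at halt is cbcacccb.

cbcacccb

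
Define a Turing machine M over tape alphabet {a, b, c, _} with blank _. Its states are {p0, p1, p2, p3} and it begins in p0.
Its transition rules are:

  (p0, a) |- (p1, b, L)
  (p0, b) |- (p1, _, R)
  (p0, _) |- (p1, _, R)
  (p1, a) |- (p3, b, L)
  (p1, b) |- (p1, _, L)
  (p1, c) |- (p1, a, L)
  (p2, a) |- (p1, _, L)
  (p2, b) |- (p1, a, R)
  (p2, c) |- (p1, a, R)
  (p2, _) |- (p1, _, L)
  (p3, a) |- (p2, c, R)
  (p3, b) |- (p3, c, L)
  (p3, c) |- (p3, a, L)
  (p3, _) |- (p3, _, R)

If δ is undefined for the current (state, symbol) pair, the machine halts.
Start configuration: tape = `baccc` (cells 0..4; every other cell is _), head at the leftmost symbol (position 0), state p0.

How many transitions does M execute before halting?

p0 | [b]accc   read b → write _, move R, go to p1
p1 | _[a]ccc   read a → write b, move L, go to p3
p3 | [_]bccc   read _ → write _, move R, go to p3
p3 | _[b]ccc   read b → write c, move L, go to p3
p3 | [_]cccc   read _ → write _, move R, go to p3
p3 | _[c]ccc   read c → write a, move L, go to p3
p3 | [_]accc   read _ → write _, move R, go to p3
p3 | _[a]ccc   read a → write c, move R, go to p2
p2 | _c[c]cc   read c → write a, move R, go to p1
p1 | _ca[c]c   read c → write a, move L, go to p1
p1 | _c[a]ac   read a → write b, move L, go to p3
p3 | _[c]bac   read c → write a, move L, go to p3
p3 | [_]abac   read _ → write _, move R, go to p3
p3 | _[a]bac   read a → write c, move R, go to p2
p2 | _c[b]ac   read b → write a, move R, go to p1
p1 | _ca[a]c   read a → write b, move L, go to p3
p3 | _c[a]bc   read a → write c, move R, go to p2
p2 | _cc[b]c   read b → write a, move R, go to p1
p1 | _cca[c]   read c → write a, move L, go to p1
p1 | _cc[a]a   read a → write b, move L, go to p3
p3 | _c[c]ba   read c → write a, move L, go to p3
p3 | _[c]aba   read c → write a, move L, go to p3
p3 | [_]aaba   read _ → write _, move R, go to p3
p3 | _[a]aba   read a → write c, move R, go to p2
p2 | _c[a]ba   read a → write _, move L, go to p1
p1 | _[c]_ba   read c → write a, move L, go to p1
p1 | [_]a_ba
M halts after 26 transitions.

26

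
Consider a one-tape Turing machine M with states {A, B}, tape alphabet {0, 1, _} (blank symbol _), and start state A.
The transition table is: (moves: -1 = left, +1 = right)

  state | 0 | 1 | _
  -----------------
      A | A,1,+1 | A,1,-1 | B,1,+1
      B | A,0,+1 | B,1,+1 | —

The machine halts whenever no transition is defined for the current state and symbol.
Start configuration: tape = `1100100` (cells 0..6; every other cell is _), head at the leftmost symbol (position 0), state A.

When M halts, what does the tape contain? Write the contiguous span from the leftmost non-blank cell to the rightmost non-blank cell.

A | __[1]100100__   read 1 → write 1, move -1, go to A
A | _[_]1100100__   read _ → write 1, move +1, go to B
B | _1[1]100100__   read 1 → write 1, move +1, go to B
B | _11[1]00100__   read 1 → write 1, move +1, go to B
B | _111[0]0100__   read 0 → write 0, move +1, go to A
A | _1110[0]100__   read 0 → write 1, move +1, go to A
A | _11101[1]00__   read 1 → write 1, move -1, go to A
A | _1110[1]100__   read 1 → write 1, move -1, go to A
A | _111[0]1100__   read 0 → write 1, move +1, go to A
A | _1111[1]100__   read 1 → write 1, move -1, go to A
A | _111[1]1100__   read 1 → write 1, move -1, go to A
A | _11[1]11100__   read 1 → write 1, move -1, go to A
A | _1[1]111100__   read 1 → write 1, move -1, go to A
A | _[1]1111100__   read 1 → write 1, move -1, go to A
A | [_]11111100__   read _ → write 1, move +1, go to B
B | 1[1]1111100__   read 1 → write 1, move +1, go to B
B | 11[1]111100__   read 1 → write 1, move +1, go to B
B | 111[1]11100__   read 1 → write 1, move +1, go to B
B | 1111[1]1100__   read 1 → write 1, move +1, go to B
B | 11111[1]100__   read 1 → write 1, move +1, go to B
B | 111111[1]00__   read 1 → write 1, move +1, go to B
B | 1111111[0]0__   read 0 → write 0, move +1, go to A
A | 11111110[0]__   read 0 → write 1, move +1, go to A
A | 111111101[_]_   read _ → write 1, move +1, go to B
B | 1111111011[_]
The non-blank tape span at halt is 1111111011.

1111111011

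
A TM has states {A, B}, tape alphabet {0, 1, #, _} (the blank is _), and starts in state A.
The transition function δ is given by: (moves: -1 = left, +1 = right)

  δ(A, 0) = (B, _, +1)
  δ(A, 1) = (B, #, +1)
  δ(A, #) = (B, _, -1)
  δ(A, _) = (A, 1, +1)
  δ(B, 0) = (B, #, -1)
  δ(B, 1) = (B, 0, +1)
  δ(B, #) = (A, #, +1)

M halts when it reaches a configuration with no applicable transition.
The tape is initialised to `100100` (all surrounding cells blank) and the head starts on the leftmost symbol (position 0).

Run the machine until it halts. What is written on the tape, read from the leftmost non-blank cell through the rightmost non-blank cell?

state=A head=0 tape=[1]00100   (A,1)→(B,#,+1)
state=B head=1 tape=#[0]0100   (B,0)→(B,#,-1)
state=B head=0 tape=[#]#0100   (B,#)→(A,#,+1)
state=A head=1 tape=#[#]0100   (A,#)→(B,_,-1)
state=B head=0 tape=[#]_0100   (B,#)→(A,#,+1)
state=A head=1 tape=#[_]0100   (A,_)→(A,1,+1)
state=A head=2 tape=#1[0]100   (A,0)→(B,_,+1)
state=B head=3 tape=#1_[1]00   (B,1)→(B,0,+1)
state=B head=4 tape=#1_0[0]0   (B,0)→(B,#,-1)
state=B head=3 tape=#1_[0]#0   (B,0)→(B,#,-1)
state=B head=2 tape=#1[_]##0
The non-blank tape span at halt is #1_##0.

#1_##0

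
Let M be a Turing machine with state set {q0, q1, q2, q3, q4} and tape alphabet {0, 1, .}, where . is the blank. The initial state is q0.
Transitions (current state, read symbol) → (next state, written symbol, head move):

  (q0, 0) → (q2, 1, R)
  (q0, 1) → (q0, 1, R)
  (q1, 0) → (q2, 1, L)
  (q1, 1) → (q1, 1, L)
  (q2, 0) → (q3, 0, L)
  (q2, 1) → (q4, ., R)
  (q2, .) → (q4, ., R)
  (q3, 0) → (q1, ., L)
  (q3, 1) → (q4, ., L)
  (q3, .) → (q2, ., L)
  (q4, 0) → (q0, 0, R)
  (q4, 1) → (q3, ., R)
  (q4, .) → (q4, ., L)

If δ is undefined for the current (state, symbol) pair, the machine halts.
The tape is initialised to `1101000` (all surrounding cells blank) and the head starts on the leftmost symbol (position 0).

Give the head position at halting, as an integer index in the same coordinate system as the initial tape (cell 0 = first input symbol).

q0 | [1]101000   read 1 → write 1, move R, go to q0
q0 | 1[1]01000   read 1 → write 1, move R, go to q0
q0 | 11[0]1000   read 0 → write 1, move R, go to q2
q2 | 111[1]000   read 1 → write ., move R, go to q4
q4 | 111.[0]00   read 0 → write 0, move R, go to q0
q0 | 111.0[0]0   read 0 → write 1, move R, go to q2
q2 | 111.01[0]   read 0 → write 0, move L, go to q3
q3 | 111.0[1]0   read 1 → write ., move L, go to q4
q4 | 111.[0].0   read 0 → write 0, move R, go to q0
q0 | 111.0[.]0
At halt the head is at cell 5.

5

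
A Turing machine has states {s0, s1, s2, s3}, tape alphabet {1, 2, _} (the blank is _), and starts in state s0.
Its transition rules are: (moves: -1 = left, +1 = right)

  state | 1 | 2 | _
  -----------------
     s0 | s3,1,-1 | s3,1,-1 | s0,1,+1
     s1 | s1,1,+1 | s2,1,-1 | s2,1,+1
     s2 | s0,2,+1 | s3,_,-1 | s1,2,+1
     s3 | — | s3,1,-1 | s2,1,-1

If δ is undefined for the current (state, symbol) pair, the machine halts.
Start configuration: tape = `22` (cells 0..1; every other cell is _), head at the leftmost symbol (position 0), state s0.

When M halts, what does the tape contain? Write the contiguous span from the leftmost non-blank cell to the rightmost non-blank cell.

s0 | __[2]2   read 2 → write 1, move -1, go to s3
s3 | _[_]12   read _ → write 1, move -1, go to s2
s2 | [_]112   read _ → write 2, move +1, go to s1
s1 | 2[1]12   read 1 → write 1, move +1, go to s1
s1 | 21[1]2   read 1 → write 1, move +1, go to s1
s1 | 211[2]   read 2 → write 1, move -1, go to s2
s2 | 21[1]1   read 1 → write 2, move +1, go to s0
s0 | 212[1]   read 1 → write 1, move -1, go to s3
s3 | 21[2]1   read 2 → write 1, move -1, go to s3
s3 | 2[1]11
The non-blank tape span at halt is 2111.

2111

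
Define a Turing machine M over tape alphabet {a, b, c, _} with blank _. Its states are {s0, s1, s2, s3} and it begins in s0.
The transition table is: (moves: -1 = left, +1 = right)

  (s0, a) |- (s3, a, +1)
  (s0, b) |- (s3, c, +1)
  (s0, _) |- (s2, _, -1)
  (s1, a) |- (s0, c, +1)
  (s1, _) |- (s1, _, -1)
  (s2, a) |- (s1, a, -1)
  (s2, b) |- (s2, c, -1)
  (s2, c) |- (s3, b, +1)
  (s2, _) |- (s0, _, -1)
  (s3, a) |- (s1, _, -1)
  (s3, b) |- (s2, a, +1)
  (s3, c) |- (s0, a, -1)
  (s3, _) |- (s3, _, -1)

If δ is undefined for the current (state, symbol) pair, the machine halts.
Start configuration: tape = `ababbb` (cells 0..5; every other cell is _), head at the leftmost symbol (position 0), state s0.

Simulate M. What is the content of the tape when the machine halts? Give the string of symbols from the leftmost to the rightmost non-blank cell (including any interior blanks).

state=s0 head=0 tape=[a]babbb   (s0,a)→(s3,a,+1)
state=s3 head=1 tape=a[b]abbb   (s3,b)→(s2,a,+1)
state=s2 head=2 tape=aa[a]bbb   (s2,a)→(s1,a,-1)
state=s1 head=1 tape=a[a]abbb   (s1,a)→(s0,c,+1)
state=s0 head=2 tape=ac[a]bbb   (s0,a)→(s3,a,+1)
state=s3 head=3 tape=aca[b]bb   (s3,b)→(s2,a,+1)
state=s2 head=4 tape=acaa[b]b   (s2,b)→(s2,c,-1)
state=s2 head=3 tape=aca[a]cb   (s2,a)→(s1,a,-1)
state=s1 head=2 tape=ac[a]acb   (s1,a)→(s0,c,+1)
state=s0 head=3 tape=acc[a]cb   (s0,a)→(s3,a,+1)
state=s3 head=4 tape=acca[c]b   (s3,c)→(s0,a,-1)
state=s0 head=3 tape=acc[a]ab   (s0,a)→(s3,a,+1)
state=s3 head=4 tape=acca[a]b   (s3,a)→(s1,_,-1)
state=s1 head=3 tape=acc[a]_b   (s1,a)→(s0,c,+1)
state=s0 head=4 tape=accc[_]b   (s0,_)→(s2,_,-1)
state=s2 head=3 tape=acc[c]_b   (s2,c)→(s3,b,+1)
state=s3 head=4 tape=accb[_]b   (s3,_)→(s3,_,-1)
state=s3 head=3 tape=acc[b]_b   (s3,b)→(s2,a,+1)
state=s2 head=4 tape=acca[_]b   (s2,_)→(s0,_,-1)
state=s0 head=3 tape=acc[a]_b   (s0,a)→(s3,a,+1)
state=s3 head=4 tape=acca[_]b   (s3,_)→(s3,_,-1)
state=s3 head=3 tape=acc[a]_b   (s3,a)→(s1,_,-1)
state=s1 head=2 tape=ac[c]__b
The non-blank tape span at halt is acc__b.

acc__b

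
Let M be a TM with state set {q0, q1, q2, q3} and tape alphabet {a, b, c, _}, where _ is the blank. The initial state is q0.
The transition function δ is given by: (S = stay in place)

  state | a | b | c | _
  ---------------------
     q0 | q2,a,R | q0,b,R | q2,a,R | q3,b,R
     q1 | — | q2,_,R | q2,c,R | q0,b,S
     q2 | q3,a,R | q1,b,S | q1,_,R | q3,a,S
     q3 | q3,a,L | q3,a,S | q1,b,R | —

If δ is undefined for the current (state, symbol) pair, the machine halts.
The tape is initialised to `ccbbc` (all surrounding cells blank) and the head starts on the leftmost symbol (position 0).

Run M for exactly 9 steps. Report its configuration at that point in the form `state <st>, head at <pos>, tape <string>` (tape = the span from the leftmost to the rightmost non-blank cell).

state q3, head at 7, tape a____bb

q0 | [c]cbbc___   read c → write a, move R, go to q2
q2 | a[c]bbc___   read c → write _, move R, go to q1
q1 | a_[b]bc___   read b → write _, move R, go to q2
q2 | a__[b]c___   read b → write b, move S, go to q1
q1 | a__[b]c___   read b → write _, move R, go to q2
q2 | a___[c]___   read c → write _, move R, go to q1
q1 | a____[_]__   read _ → write b, move S, go to q0
q0 | a____[b]__   read b → write b, move R, go to q0
q0 | a____b[_]_   read _ → write b, move R, go to q3
q3 | a____bb[_]
After 9 steps: state q3, head at 7, tape a____bb.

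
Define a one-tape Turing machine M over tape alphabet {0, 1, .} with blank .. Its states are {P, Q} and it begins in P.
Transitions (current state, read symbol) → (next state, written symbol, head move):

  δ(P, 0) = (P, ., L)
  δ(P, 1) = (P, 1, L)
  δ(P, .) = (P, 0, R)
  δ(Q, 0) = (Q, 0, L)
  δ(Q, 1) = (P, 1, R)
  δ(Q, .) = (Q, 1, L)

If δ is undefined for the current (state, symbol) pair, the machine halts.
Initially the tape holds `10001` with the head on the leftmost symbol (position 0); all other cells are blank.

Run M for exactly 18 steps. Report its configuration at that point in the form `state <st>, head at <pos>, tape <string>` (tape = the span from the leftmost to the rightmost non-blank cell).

P | ....[1]0001   read 1 → write 1, move L, go to P
P | ...[.]10001   read . → write 0, move R, go to P
P | ...0[1]0001   read 1 → write 1, move L, go to P
P | ...[0]10001   read 0 → write ., move L, go to P
P | ..[.].10001   read . → write 0, move R, go to P
P | ..0[.]10001   read . → write 0, move R, go to P
P | ..00[1]0001   read 1 → write 1, move L, go to P
P | ..0[0]10001   read 0 → write ., move L, go to P
P | ..[0].10001   read 0 → write ., move L, go to P
P | .[.]..10001   read . → write 0, move R, go to P
P | .0[.].10001   read . → write 0, move R, go to P
P | .00[.]10001   read . → write 0, move R, go to P
P | .000[1]0001   read 1 → write 1, move L, go to P
P | .00[0]10001   read 0 → write ., move L, go to P
P | .0[0].10001   read 0 → write ., move L, go to P
P | .[0]..10001   read 0 → write ., move L, go to P
P | [.]...10001   read . → write 0, move R, go to P
P | 0[.]..10001   read . → write 0, move R, go to P
P | 00[.].10001
After 18 steps: state P, head at -2, tape 00..10001.

state P, head at -2, tape 00..10001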